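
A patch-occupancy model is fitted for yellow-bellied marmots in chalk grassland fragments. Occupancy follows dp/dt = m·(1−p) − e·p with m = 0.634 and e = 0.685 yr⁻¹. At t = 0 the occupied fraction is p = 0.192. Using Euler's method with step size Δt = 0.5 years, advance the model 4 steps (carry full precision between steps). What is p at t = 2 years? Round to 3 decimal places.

0.477

Update rule: p ← p + [m·(1−p) − e·p]·Δt with Δt = 0.5.
t = 0.5: p = 0.19200 + (+0.19038) = 0.38238
t = 1: p = 0.38238 + (+0.06482) = 0.44720
t = 1.5: p = 0.44720 + (+0.02207) = 0.46927
t = 2: p = 0.46927 + (+0.00752) = 0.47679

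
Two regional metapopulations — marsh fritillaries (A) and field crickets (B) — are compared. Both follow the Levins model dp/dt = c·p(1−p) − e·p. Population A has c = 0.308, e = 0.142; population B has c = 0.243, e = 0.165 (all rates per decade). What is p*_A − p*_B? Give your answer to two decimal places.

0.22

A: p*_A = 1 − 0.142/0.308 = 0.5390.
B: p*_B = 1 − 0.165/0.243 = 0.3210.
p*_A − p*_B = 0.5390 − 0.3210 = 0.2180.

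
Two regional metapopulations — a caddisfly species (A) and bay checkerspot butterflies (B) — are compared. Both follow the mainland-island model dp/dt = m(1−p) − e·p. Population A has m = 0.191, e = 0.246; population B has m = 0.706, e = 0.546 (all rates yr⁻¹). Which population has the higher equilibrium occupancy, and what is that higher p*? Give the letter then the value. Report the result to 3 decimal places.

A: p*_A = m/(m+e) = 0.191/0.4370 = 0.4371.
B: p*_B = 0.706/1.2520 = 0.5639.
B is higher at 0.5639.

B, 0.564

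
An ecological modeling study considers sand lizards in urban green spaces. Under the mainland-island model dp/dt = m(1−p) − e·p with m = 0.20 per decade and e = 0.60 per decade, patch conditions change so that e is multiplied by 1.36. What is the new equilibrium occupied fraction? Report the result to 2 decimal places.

0.20

Before: p* = 0.20/(0.20+0.60) = 0.2500.
After: m = 0.2, e = 0.816; p* = 0.2/1.0160 = 0.1969.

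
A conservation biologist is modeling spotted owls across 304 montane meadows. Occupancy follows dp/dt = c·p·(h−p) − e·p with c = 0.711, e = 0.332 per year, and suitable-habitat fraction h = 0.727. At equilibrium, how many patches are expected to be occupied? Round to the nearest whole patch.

p* = h − e/c = 0.727 − 0.4669 = 0.2601.
Expected occupied patches = N × p* = 304 × 0.2601 = 79.06 ≈ 79.

79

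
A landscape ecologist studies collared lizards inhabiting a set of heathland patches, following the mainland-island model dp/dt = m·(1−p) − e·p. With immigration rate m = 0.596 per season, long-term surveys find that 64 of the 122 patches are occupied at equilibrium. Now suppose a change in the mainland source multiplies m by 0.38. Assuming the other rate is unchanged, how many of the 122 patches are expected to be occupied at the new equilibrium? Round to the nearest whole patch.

Observed p* = 64/122 = 0.52459.
Balance m(1−p*) = e·p* gives e = m(1−p*)/p* = 0.596×0.47541/0.52459 = 0.54013.
New p* = m/(m+e) = 0.22648/(0.22648+0.54013) = 0.29543.
Expected occupied = 122 × 0.29543 = 36.04 ≈ 36.

36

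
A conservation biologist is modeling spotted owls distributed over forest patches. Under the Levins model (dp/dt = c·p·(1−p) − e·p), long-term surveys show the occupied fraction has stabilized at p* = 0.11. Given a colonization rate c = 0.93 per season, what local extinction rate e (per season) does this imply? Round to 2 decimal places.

At equilibrium c(1−p*) = e.
e = 0.93 × (1 − 0.11) = 0.93 × 0.8900 = 0.8277.

0.83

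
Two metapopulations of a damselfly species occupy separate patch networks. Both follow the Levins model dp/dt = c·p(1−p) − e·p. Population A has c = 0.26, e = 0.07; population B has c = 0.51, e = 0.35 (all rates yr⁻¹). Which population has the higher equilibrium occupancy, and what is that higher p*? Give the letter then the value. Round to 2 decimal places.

A, 0.73

A: p*_A = 1 − 0.07/0.26 = 0.7308.
B: p*_B = 1 − 0.35/0.51 = 0.3137.
A is higher at 0.7308.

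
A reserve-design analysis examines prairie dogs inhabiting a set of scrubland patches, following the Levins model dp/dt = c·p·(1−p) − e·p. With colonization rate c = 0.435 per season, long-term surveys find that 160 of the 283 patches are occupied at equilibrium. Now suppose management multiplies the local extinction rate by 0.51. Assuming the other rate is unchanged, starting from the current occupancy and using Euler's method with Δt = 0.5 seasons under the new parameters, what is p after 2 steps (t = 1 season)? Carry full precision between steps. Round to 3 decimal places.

0.616

Observed p* = 160/283 = 0.56537.
Balance c(1−p*) = e gives e = 0.435×(1 − 0.56537) = 0.18906.
Starting from p₀ = 0.56537; update p ← p + (dp/dt)·Δt with the new parameters.
step 1: Δp = +0.02619, p = 0.59156
step 2: Δp = +0.02403, p = 0.61559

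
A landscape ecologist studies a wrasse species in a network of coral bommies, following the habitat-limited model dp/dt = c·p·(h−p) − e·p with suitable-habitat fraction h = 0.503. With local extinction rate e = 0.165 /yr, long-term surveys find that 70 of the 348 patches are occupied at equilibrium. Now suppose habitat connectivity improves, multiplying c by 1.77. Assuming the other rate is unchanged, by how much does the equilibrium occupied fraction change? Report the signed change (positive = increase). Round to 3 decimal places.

0.131

Observed p* = 70/348 = 0.20115.
Balance c(h−p*) = e gives c = e/(0.503 − 0.20115) = 0.165/0.30185 = 0.54663.
New p* = 0.503 − e/c = 0.503 − 0.16500/0.96754 = 0.33246.
Δp* = 0.33246 − 0.20115 = +0.13131.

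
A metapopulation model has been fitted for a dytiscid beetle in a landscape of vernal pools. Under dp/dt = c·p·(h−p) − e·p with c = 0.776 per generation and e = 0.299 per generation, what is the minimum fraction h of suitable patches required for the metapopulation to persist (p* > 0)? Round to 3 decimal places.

p* = h − e/c is positive only when h > e/c.
h_min = e/c = 0.299/0.776 = 0.3853.

0.385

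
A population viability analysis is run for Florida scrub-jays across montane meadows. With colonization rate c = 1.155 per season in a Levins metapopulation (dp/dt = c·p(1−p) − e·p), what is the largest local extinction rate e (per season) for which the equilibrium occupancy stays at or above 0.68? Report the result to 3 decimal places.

1 − e/c ≥ 0.68 ⇒ e ≤ c(1 − 0.68) = 1.155 × 0.3200.
e_max = 0.3696.

0.370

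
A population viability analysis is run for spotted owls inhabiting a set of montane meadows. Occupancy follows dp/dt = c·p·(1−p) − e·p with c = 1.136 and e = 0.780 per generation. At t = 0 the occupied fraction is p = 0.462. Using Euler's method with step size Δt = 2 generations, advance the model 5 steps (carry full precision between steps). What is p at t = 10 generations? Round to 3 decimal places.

Update rule: p ← p + [c·p·(1−p) − e·p]·Δt with Δt = 2.
  1  |  dp/dt·Δt = -0.156001  |  p_1 = 0.305999
  2  |  dp/dt·Δt = +0.005132  |  p_2 = 0.311131
  3  |  dp/dt·Δt = +0.001590  |  p_3 = 0.312721
  4  |  dp/dt·Δt = +0.000468  |  p_4 = 0.313189
  5  |  dp/dt·Δt = +0.000136  |  p_5 = 0.313325

0.313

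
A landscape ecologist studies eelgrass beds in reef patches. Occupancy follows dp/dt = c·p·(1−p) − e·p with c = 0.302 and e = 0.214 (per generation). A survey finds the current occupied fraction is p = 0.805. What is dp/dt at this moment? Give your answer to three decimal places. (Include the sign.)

Colonization term: c·p·(1−p) = 0.302×0.805×0.1950 = 0.04741.
Extinction term: e·p = 0.17227.
dp/dt = 0.04741 − 0.17227 = -0.12486.

-0.125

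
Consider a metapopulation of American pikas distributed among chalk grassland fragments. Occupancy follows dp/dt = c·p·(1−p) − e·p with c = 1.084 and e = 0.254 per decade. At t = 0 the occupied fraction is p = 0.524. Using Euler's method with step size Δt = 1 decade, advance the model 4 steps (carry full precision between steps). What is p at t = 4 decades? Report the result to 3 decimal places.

Update rule: p ← p + [c·p·(1−p) − e·p]·Δt with Δt = 1.
p: 0.52400 → 0.66128  (Δp = +0.13728)
p: 0.66128 → 0.73612  (Δp = +0.07484)
p: 0.73612 → 0.75971  (Δp = +0.02359)
p: 0.75971 → 0.76463  (Δp = +0.00492)

0.765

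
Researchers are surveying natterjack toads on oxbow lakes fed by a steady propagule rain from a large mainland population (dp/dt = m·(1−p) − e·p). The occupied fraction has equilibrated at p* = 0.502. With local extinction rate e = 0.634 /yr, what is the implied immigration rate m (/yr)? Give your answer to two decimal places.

At equilibrium m(1−p*) = e·p*, so m = e·p*/(1−p*).
m = 0.634 × 0.502 / 0.4980 = 0.3183/0.4980 = 0.6391.

0.64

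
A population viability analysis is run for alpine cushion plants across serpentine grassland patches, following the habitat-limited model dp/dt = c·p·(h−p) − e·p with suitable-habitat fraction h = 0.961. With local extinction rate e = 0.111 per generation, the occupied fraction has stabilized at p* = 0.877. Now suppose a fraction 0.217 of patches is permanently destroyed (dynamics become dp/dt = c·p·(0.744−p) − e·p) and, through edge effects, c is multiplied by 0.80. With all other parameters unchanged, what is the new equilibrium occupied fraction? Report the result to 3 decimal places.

0.639

Balance c(h−p*) = e gives c = e/(0.961 − 0.87700) = 0.111/0.08400 = 1.32143.
New p* = 0.744 − e/c = 0.744 − 0.11100/1.05714 = 0.63900.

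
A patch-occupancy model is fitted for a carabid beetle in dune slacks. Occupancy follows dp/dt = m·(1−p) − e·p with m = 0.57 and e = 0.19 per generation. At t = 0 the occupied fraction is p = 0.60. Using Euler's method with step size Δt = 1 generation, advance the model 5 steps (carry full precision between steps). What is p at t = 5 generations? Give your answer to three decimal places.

0.750

Update rule: p ← p + [m·(1−p) − e·p]·Δt with Δt = 1.
p: 0.60000 → 0.71400  (Δp = +0.11400)
p: 0.71400 → 0.74136  (Δp = +0.02736)
p: 0.74136 → 0.74793  (Δp = +0.00657)
p: 0.74793 → 0.74950  (Δp = +0.00158)
p: 0.74950 → 0.74988  (Δp = +0.00038)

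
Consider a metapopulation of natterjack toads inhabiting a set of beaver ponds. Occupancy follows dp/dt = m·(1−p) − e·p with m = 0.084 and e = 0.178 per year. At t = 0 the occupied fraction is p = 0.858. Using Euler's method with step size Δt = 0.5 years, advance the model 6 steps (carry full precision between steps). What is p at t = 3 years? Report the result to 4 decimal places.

0.5520

Update rule: p ← p + [m·(1−p) − e·p]·Δt with Δt = 0.5.
  1  |  dp/dt·Δt = -0.070398  |  p_1 = 0.787602
  2  |  dp/dt·Δt = -0.061176  |  p_2 = 0.726426
  3  |  dp/dt·Δt = -0.053162  |  p_3 = 0.673264
  4  |  dp/dt·Δt = -0.046198  |  p_4 = 0.627067
  5  |  dp/dt·Δt = -0.040146  |  p_5 = 0.586921
  6  |  dp/dt·Δt = -0.034887  |  p_6 = 0.552034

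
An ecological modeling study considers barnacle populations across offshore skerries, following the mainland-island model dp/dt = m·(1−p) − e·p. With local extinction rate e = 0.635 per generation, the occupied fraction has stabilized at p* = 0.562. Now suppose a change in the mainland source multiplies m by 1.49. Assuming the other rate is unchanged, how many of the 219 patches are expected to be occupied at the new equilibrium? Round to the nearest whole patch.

144

Balance m(1−p*) = e·p* gives m = e·p*/(1−p*) = 0.635×0.56200/0.43800 = 0.81477.
New p* = m/(m+e) = 1.21401/(1.21401+0.63500) = 0.65657.
Expected occupied = 219 × 0.65657 = 143.79 ≈ 144.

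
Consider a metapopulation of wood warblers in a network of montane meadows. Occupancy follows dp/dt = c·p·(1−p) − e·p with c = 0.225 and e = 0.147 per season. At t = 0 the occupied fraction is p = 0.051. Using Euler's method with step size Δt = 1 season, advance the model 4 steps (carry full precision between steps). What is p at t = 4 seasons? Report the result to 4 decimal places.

0.0657

Update rule: p ← p + [c·p·(1−p) − e·p]·Δt with Δt = 1.
  1  |  dp/dt·Δt = +0.003393  |  p_1 = 0.054393
  2  |  dp/dt·Δt = +0.003577  |  p_2 = 0.057970
  3  |  dp/dt·Δt = +0.003766  |  p_3 = 0.061735
  4  |  dp/dt·Δt = +0.003958  |  p_4 = 0.065693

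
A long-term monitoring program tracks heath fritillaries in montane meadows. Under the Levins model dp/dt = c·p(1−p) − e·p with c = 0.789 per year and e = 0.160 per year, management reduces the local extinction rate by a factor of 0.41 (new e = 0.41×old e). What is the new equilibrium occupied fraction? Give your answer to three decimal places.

0.917

Before: p* = 1 − 0.160/0.789 = 0.7972.
After the change, c = 0.789, e = 0.0656, so p* = 1 − 0.0656/0.789 = 0.9169.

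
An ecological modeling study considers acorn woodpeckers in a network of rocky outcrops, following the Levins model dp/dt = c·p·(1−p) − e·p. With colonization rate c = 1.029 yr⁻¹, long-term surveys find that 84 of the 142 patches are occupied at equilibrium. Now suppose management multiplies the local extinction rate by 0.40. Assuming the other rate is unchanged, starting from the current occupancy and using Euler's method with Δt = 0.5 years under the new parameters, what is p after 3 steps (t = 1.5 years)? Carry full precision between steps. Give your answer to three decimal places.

0.766

Observed p* = 84/142 = 0.59155.
Balance c(1−p*) = e gives e = 1.029×(1 − 0.59155) = 0.42030.
Starting from p₀ = 0.59155; update p ← p + (dp/dt)·Δt with the new parameters.
t = 0.5: p = 0.59155 + (+0.07459) = 0.66614
t = 1: p = 0.66614 + (+0.05843) = 0.72457
t = 1.5: p = 0.72457 + (+0.04177) = 0.76634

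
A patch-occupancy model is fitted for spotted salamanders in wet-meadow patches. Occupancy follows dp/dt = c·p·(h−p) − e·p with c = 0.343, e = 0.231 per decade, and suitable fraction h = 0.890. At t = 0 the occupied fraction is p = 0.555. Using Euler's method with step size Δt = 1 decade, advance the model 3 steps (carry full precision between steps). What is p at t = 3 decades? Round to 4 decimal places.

Update rule: p ← p + [c·p·(h−p) − e·p]·Δt with Δt = 1.
p: 0.55500 → 0.49057  (Δp = -0.06443)
p: 0.49057 → 0.44446  (Δp = -0.04611)
p: 0.44446 → 0.40971  (Δp = -0.03475)

0.4097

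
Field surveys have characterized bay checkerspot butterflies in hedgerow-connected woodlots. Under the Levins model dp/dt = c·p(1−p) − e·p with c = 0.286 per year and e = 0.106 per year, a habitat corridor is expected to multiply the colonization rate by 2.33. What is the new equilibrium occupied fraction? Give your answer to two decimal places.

0.84

Before: p* = 1 − 0.106/0.286 = 0.6294.
After the change, c = 0.66638, e = 0.106, so p* = 1 − 0.106/0.66638 = 0.8409.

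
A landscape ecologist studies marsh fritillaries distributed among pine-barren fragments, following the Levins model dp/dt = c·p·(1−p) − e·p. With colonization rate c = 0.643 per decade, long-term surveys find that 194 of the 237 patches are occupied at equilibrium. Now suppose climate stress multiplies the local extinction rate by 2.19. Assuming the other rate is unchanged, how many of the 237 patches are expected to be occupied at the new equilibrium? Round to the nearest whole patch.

Observed p* = 194/237 = 0.81857.
Balance c(1−p*) = e gives e = 0.643×(1 − 0.81857) = 0.11666.
New p* = 1 − e/c = 1 − 0.25549/0.64300 = 0.60266.
Expected occupied = 237 × 0.60266 = 142.83 ≈ 143.

143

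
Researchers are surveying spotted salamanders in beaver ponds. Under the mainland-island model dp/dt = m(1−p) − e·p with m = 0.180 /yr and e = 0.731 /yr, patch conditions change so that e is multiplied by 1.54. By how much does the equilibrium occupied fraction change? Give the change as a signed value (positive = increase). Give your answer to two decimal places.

Before: p* = 0.180/(0.180+0.731) = 0.1976.
After: m = 0.18, e = 1.12574; p* = 0.18/1.3057 = 0.1379.
Δp* = 0.1379 − 0.1976 = -0.0597.

-0.06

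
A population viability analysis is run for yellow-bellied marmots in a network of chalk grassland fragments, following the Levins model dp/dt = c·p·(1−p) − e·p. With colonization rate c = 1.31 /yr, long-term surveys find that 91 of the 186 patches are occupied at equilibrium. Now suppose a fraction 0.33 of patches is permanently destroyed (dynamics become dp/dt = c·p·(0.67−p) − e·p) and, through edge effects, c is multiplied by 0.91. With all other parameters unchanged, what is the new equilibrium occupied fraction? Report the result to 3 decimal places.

Observed p* = 91/186 = 0.48925.
Balance c(1−p*) = e gives e = 1.31×(1 − 0.48925) = 0.66908.
New p* = 0.67 − e/c = 0.67 − 0.66908/1.19210 = 0.10874.

0.109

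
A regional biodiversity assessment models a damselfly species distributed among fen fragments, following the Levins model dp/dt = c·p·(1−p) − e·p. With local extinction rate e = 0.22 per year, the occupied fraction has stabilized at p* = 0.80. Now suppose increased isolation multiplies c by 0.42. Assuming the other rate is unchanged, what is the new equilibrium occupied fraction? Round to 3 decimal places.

0.524

Balance c(1−p*) = e gives c = e/(1 − 0.80000) = 0.22/0.20000 = 1.10000.
New p* = 1 − e/c = 1 − 0.22000/0.46200 = 0.52381.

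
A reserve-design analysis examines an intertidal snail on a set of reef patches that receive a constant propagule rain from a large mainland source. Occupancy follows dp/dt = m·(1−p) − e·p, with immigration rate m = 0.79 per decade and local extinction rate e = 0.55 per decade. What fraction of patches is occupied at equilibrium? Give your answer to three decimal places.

0.590

Setting dp/dt = 0: m − m·p* = e·p*, so m = (m+e)·p*.
p* = m/(m+e) = 0.79/(0.79+0.55) = 0.79/1.3400 = 0.5896.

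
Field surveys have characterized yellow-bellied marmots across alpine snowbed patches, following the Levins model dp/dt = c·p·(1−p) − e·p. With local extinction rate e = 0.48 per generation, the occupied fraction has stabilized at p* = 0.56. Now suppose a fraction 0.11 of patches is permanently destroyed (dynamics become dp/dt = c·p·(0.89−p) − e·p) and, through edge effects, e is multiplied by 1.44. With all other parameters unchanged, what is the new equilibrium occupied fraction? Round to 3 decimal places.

Balance c(1−p*) = e gives c = e/(1 − 0.56000) = 0.48/0.44000 = 1.09091.
New p* = 0.89 − e/c = 0.89 − 0.69120/1.09091 = 0.25640.

0.256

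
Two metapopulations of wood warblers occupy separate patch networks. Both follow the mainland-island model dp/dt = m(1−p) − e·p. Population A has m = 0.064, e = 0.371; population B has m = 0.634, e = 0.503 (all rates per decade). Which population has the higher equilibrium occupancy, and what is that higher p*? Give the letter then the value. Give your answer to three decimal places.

A: p*_A = m/(m+e) = 0.064/0.4350 = 0.1471.
B: p*_B = 0.634/1.1370 = 0.5576.
B is higher at 0.5576.

B, 0.558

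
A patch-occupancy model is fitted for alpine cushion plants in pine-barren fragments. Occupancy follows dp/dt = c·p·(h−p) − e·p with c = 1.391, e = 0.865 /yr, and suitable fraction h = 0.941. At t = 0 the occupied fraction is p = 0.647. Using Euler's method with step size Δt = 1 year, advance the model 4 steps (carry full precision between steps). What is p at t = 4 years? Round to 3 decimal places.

Update rule: p ← p + [c·p·(h−p) − e·p]·Δt with Δt = 1.
p: 0.64700 → 0.35194  (Δp = -0.29506)
p: 0.35194 → 0.33588  (Δp = -0.01605)
p: 0.33588 → 0.32806  (Δp = -0.00782)
p: 0.32806 → 0.32399  (Δp = -0.00407)

0.324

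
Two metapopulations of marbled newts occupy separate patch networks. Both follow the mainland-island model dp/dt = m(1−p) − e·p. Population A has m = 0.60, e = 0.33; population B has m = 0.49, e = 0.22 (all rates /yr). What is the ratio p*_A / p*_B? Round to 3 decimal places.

A: p*_A = m/(m+e) = 0.60/0.9300 = 0.6452.
B: p*_B = 0.49/0.7100 = 0.6901.
p*_A / p*_B = 0.6452/0.6901 = 0.9348.

0.935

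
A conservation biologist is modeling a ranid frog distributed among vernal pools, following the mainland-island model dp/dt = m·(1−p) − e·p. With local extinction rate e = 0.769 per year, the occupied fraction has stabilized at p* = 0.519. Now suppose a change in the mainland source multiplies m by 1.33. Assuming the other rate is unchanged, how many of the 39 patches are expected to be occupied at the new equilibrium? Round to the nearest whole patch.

Balance m(1−p*) = e·p* gives m = e·p*/(1−p*) = 0.769×0.51900/0.48100 = 0.82975.
New p* = m/(m+e) = 1.10357/(1.10357+0.76900) = 0.58933.
Expected occupied = 39 × 0.58933 = 22.98 ≈ 23.

23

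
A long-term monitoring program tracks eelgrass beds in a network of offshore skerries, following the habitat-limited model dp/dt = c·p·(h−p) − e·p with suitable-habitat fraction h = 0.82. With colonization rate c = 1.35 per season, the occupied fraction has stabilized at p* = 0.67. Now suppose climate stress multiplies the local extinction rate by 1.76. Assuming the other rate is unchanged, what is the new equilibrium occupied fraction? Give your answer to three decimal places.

Balance c(h−p*) = e gives e = 1.35×(0.82 − 0.67000) = 0.20250.
New p* = 0.82 − e/c = 0.82 − 0.35640/1.35000 = 0.55600.

0.556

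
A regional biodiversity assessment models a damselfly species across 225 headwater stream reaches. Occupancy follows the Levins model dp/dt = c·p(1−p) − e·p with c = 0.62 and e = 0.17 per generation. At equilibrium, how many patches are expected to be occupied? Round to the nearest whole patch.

p* = 1 − e/c = 1 − 0.17/0.62 = 0.7258.
Expected occupied patches = N × p* = 225 × 0.7258 = 163.31 ≈ 163.

163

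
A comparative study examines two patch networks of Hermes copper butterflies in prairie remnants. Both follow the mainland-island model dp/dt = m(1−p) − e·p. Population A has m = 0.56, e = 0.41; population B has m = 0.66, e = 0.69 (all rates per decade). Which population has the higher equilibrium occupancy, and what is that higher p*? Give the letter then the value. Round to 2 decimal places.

A: p*_A = m/(m+e) = 0.56/0.9700 = 0.5773.
B: p*_B = 0.66/1.3500 = 0.4889.
A is higher at 0.5773.

A, 0.58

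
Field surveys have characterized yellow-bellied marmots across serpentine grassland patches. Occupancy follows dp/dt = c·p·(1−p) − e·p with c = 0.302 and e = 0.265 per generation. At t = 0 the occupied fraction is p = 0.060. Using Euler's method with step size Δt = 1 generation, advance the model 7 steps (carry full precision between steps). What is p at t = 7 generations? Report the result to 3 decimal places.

Update rule: p ← p + [c·p·(1−p) − e·p]·Δt with Δt = 1.
p: 0.06000 → 0.06113  (Δp = +0.00113)
p: 0.06113 → 0.06227  (Δp = +0.00113)
p: 0.06227 → 0.06340  (Δp = +0.00113)
p: 0.06340 → 0.06453  (Δp = +0.00113)
p: 0.06453 → 0.06566  (Δp = +0.00113)
p: 0.06566 → 0.06679  (Δp = +0.00113)
p: 0.06679 → 0.06791  (Δp = +0.00112)

0.068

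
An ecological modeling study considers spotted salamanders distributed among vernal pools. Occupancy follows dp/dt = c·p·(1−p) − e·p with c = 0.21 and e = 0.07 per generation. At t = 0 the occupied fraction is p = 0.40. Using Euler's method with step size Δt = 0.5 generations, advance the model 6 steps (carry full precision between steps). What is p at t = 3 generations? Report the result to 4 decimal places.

Update rule: p ← p + [c·p·(1−p) − e·p]·Δt with Δt = 0.5.
t = 0.5: p = 0.40000 + (+0.01120) = 0.41120
t = 1: p = 0.41120 + (+0.01103) = 0.42223
t = 1.5: p = 0.42223 + (+0.01084) = 0.43307
t = 2: p = 0.43307 + (+0.01062) = 0.44369
t = 2.5: p = 0.44369 + (+0.01039) = 0.45408
t = 3: p = 0.45408 + (+0.01014) = 0.46421

0.4642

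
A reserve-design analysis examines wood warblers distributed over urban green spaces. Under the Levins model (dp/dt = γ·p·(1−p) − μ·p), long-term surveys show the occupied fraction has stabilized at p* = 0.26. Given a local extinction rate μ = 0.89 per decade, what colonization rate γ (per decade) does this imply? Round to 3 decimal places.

At equilibrium γ(1−p*) = μ, so γ = μ/(1−p*).
γ = 0.89/(1 − 0.26) = 0.89/0.7400 = 1.2027.

1.203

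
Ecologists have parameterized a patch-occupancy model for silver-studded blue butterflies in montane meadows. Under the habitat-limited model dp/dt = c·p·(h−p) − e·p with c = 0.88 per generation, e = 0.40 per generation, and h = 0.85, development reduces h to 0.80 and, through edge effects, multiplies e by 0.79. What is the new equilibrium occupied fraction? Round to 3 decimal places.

0.441

Before: p* = h − e/c = 0.85 − 0.40/0.88 = 0.85 − 0.4545 = 0.3955.
After: c = 0.88, e = 0.316, h = 0.80; p* = 0.80 − 0.316/0.88 = 0.4409.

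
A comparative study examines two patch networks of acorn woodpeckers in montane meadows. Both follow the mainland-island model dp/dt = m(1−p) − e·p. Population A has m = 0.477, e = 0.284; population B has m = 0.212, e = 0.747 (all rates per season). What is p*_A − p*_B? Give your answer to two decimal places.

A: p*_A = m/(m+e) = 0.477/0.7610 = 0.6268.
B: p*_B = 0.212/0.9590 = 0.2211.
p*_A − p*_B = 0.6268 − 0.2211 = 0.4057.

0.41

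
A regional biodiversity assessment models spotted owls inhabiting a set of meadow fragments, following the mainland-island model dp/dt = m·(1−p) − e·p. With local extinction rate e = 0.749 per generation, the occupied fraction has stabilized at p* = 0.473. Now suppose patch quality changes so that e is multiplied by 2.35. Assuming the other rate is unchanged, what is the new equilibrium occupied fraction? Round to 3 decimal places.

0.276

Balance m(1−p*) = e·p* gives m = e·p*/(1−p*) = 0.749×0.47300/0.52700 = 0.67225.
New p* = m/(m+e) = 0.67225/(0.67225+1.76015) = 0.27637.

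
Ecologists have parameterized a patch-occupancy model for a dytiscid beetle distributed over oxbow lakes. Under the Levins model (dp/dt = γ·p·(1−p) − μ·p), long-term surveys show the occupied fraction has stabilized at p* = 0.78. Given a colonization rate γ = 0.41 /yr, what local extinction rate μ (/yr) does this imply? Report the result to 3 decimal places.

0.090

At equilibrium γ(1−p*) = μ.
μ = 0.41 × (1 − 0.78) = 0.41 × 0.2200 = 0.0902.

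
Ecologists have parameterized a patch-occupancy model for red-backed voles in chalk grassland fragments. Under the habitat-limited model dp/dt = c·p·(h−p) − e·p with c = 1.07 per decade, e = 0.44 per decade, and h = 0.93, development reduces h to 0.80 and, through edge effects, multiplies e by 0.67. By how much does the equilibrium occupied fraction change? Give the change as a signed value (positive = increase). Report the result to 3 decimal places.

Before: p* = h − e/c = 0.93 − 0.44/1.07 = 0.93 − 0.4112 = 0.5188.
After: c = 1.07, e = 0.2948, h = 0.80; p* = 0.80 − 0.2948/1.07 = 0.5245.
Δp* = 0.5245 − 0.5188 = +0.0057.

0.006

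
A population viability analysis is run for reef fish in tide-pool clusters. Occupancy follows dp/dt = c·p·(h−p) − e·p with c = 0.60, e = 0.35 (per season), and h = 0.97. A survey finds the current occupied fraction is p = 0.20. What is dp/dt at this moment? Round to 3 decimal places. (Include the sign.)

0.022

Colonization term: c·p·(h−p) = 0.60×0.20×0.7700 = 0.09240.
Extinction term: e·p = 0.07000.
dp/dt = 0.09240 − 0.07000 = 0.02240.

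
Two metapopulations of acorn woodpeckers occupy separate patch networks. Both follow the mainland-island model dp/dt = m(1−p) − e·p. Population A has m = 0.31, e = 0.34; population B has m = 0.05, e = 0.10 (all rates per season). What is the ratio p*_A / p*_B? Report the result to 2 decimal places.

A: p*_A = m/(m+e) = 0.31/0.6500 = 0.4769.
B: p*_B = 0.05/0.1500 = 0.3333.
p*_A / p*_B = 0.4769/0.3333 = 1.4308.

1.43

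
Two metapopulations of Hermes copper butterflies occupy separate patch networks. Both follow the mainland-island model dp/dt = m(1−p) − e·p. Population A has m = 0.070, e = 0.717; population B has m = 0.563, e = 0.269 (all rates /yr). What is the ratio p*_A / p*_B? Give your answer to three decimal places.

0.131

A: p*_A = m/(m+e) = 0.070/0.7870 = 0.0889.
B: p*_B = 0.563/0.8320 = 0.6767.
p*_A / p*_B = 0.0889/0.6767 = 0.1314.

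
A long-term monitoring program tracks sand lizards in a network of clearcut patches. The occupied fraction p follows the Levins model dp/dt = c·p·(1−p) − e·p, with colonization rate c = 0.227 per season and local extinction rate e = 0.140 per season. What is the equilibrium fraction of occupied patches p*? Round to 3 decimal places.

0.383

Setting dp/dt = 0 and dividing through by p* gives c·(1−p*) = e.
So p* = 1 − e/c = 1 − 0.140/0.227 = 1 − 0.6167 = 0.3833.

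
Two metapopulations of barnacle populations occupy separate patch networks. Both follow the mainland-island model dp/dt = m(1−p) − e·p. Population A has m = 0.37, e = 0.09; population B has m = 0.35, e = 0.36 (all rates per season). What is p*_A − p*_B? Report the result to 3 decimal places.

0.311

A: p*_A = m/(m+e) = 0.37/0.4600 = 0.8043.
B: p*_B = 0.35/0.7100 = 0.4930.
p*_A − p*_B = 0.8043 − 0.4930 = 0.3114.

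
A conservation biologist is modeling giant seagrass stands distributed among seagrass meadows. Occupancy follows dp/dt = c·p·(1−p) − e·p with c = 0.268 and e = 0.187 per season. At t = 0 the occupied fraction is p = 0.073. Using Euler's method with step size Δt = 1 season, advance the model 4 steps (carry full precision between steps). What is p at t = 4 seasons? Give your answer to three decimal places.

0.092

Update rule: p ← p + [c·p·(1−p) − e·p]·Δt with Δt = 1.
t = 1: p = 0.07300 + (+0.00448) = 0.07748
t = 2: p = 0.07748 + (+0.00467) = 0.08215
t = 3: p = 0.08215 + (+0.00485) = 0.08700
t = 4: p = 0.08700 + (+0.00502) = 0.09202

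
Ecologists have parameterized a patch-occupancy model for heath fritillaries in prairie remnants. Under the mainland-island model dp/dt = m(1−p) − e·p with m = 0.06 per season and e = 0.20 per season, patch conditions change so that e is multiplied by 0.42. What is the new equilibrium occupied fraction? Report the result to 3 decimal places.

0.417

Before: p* = 0.06/(0.06+0.20) = 0.2308.
After: m = 0.06, e = 0.084; p* = 0.06/0.1440 = 0.4167.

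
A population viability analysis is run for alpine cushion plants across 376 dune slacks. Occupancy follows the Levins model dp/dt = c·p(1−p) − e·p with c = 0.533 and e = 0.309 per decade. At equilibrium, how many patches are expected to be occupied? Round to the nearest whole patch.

158

p* = 1 − e/c = 1 − 0.309/0.533 = 0.4203.
Expected occupied patches = N × p* = 376 × 0.4203 = 158.02 ≈ 158.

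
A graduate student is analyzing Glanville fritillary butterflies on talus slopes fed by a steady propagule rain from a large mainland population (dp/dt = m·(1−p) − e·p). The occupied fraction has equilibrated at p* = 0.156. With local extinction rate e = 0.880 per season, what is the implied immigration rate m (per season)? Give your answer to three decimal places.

At equilibrium m(1−p*) = e·p*, so m = e·p*/(1−p*).
m = 0.880 × 0.156 / 0.8440 = 0.1373/0.8440 = 0.1627.

0.163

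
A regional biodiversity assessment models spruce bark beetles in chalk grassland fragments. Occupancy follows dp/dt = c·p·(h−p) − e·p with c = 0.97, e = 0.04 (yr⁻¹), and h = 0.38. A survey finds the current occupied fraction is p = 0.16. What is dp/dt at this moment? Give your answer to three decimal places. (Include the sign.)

0.028

Colonization term: c·p·(h−p) = 0.97×0.16×0.2200 = 0.03414.
Extinction term: e·p = 0.00640.
dp/dt = 0.03414 − 0.00640 = 0.02774.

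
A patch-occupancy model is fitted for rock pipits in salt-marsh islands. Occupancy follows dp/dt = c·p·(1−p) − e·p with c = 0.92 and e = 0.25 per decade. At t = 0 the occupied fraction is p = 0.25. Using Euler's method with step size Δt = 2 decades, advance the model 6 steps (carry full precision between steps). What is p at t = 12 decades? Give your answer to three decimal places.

0.728

Update rule: p ← p + [c·p·(1−p) − e·p]·Δt with Δt = 2.
t = 2: p = 0.25000 + (+0.22000) = 0.47000
t = 4: p = 0.47000 + (+0.22334) = 0.69334
t = 6: p = 0.69334 + (+0.04455) = 0.73789
t = 8: p = 0.73789 + (-0.01307) = 0.72482
t = 10: p = 0.72482 + (+0.00459) = 0.72941
t = 12: p = 0.72941 + (-0.00154) = 0.72787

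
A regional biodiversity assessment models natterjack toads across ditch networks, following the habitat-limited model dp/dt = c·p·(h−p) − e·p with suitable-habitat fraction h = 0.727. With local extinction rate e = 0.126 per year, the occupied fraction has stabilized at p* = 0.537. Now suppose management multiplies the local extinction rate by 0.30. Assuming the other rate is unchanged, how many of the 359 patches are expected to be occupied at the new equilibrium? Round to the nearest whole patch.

Balance c(h−p*) = e gives c = e/(0.727 − 0.53700) = 0.126/0.19000 = 0.66316.
New p* = 0.727 − e/c = 0.727 − 0.03780/0.66316 = 0.67000.
Expected occupied = 359 × 0.67000 = 240.53 ≈ 241.

241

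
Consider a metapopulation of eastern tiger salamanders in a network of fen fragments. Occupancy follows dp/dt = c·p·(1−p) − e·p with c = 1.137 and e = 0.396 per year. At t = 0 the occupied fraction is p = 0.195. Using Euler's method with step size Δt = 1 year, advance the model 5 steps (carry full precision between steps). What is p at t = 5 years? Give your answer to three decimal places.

0.636

Update rule: p ← p + [c·p·(1−p) − e·p]·Δt with Δt = 1.
step 1: Δp = +0.10126, p = 0.29626
step 2: Δp = +0.11973, p = 0.41599
step 3: Δp = +0.11149, p = 0.52749
step 4: Δp = +0.07451, p = 0.60199
step 5: Δp = +0.03403, p = 0.63603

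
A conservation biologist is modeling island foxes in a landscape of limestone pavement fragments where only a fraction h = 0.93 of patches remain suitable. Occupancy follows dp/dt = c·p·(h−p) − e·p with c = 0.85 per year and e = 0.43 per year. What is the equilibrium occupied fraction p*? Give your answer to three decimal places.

0.424

Setting dp/dt = 0 and dividing by p* gives c·(h−p*) = e.
So p* = h − e/c = 0.93 − 0.43/0.85 = 0.93 − 0.5059 = 0.4241.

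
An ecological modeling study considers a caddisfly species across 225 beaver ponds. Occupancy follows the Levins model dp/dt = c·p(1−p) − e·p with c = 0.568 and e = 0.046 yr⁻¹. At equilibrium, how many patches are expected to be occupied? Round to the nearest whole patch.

207

p* = 1 − e/c = 1 − 0.046/0.568 = 0.9190.
Expected occupied patches = N × p* = 225 × 0.9190 = 206.78 ≈ 207.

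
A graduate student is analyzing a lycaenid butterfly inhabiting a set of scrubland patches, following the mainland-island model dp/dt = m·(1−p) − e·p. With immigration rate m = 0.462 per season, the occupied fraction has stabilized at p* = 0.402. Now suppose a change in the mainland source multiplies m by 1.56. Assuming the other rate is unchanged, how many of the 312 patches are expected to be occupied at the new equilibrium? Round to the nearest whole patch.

160

Balance m(1−p*) = e·p* gives e = m(1−p*)/p* = 0.462×0.59800/0.40200 = 0.68725.
New p* = m/(m+e) = 0.72072/(0.72072+0.68725) = 0.51189.
Expected occupied = 312 × 0.51189 = 159.71 ≈ 160.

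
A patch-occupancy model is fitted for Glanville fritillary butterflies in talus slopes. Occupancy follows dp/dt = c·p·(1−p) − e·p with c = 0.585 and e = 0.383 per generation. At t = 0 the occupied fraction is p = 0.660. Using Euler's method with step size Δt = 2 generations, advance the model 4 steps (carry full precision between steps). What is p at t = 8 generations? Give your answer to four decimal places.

Update rule: p ← p + [c·p·(1−p) − e·p]·Δt with Δt = 2.
p: 0.66000 → 0.41699  (Δp = -0.24301)
p: 0.41699 → 0.38201  (Δp = -0.03498)
p: 0.38201 → 0.36560  (Δp = -0.01641)
p: 0.36560 → 0.35692  (Δp = -0.00869)

0.3569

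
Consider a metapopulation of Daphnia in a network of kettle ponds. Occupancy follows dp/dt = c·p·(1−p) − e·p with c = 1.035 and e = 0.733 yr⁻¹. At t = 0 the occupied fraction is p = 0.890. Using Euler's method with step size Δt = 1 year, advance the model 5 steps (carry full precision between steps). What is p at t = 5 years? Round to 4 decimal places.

Update rule: p ← p + [c·p·(1−p) − e·p]·Δt with Δt = 1.
step 1: Δp = -0.55104, p = 0.33896
step 2: Δp = -0.01655, p = 0.32241
step 3: Δp = -0.01022, p = 0.31219
step 4: Δp = -0.00659, p = 0.30560
step 5: Δp = -0.00437, p = 0.30123

0.3012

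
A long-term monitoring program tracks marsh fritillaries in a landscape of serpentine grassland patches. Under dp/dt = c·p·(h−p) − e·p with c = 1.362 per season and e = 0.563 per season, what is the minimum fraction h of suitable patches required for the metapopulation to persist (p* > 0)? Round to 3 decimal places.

0.413

p* = h − e/c is positive only when h > e/c.
h_min = e/c = 0.563/1.362 = 0.4134.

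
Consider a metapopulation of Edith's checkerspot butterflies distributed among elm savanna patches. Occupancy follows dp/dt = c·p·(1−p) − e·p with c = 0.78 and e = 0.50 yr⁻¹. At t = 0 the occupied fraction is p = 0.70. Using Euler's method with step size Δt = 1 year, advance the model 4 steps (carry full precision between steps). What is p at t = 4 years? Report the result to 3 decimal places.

Update rule: p ← p + [c·p·(1−p) − e·p]·Δt with Δt = 1.
step 1: Δp = -0.18620, p = 0.51380
step 2: Δp = -0.06205, p = 0.45175
step 3: Δp = -0.03269, p = 0.41906
step 4: Δp = -0.01964, p = 0.39942

0.399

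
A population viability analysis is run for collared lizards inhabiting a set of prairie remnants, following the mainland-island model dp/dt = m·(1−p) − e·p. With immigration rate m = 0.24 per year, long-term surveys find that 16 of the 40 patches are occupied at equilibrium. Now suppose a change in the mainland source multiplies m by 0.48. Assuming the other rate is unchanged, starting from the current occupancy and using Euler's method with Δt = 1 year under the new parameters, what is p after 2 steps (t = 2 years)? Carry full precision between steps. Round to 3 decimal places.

Observed p* = 16/40 = 0.40000.
Balance m(1−p*) = e·p* gives e = m(1−p*)/p* = 0.24×0.60000/0.40000 = 0.36000.
Starting from p₀ = 0.40000; update p ← p + (dp/dt)·Δt with the new parameters.
  1  |  dp/dt·Δt = -0.074880  |  p_1 = 0.325120
  2  |  dp/dt·Δt = -0.039297  |  p_2 = 0.285823

0.286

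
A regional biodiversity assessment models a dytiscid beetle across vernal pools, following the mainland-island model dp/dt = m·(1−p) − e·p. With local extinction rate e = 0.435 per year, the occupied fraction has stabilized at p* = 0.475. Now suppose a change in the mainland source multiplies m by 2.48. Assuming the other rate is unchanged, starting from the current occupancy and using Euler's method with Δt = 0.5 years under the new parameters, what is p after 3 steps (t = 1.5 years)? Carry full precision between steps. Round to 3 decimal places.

Balance m(1−p*) = e·p* gives m = e·p*/(1−p*) = 0.435×0.47500/0.52500 = 0.39357.
Starting from p₀ = 0.47500; update p ← p + (dp/dt)·Δt with the new parameters.
  1  |  dp/dt·Δt = +0.152903  |  p_1 = 0.627903
  2  |  dp/dt·Δt = +0.045025  |  p_2 = 0.672928
  3  |  dp/dt·Δt = +0.013259  |  p_3 = 0.686187

0.686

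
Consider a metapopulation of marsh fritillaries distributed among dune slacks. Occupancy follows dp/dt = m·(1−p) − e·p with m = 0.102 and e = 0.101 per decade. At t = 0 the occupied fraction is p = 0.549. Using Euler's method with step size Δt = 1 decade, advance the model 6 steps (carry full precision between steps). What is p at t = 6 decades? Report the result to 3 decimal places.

Update rule: p ← p + [m·(1−p) − e·p]·Δt with Δt = 1.
p: 0.54900 → 0.53955  (Δp = -0.00945)
p: 0.53955 → 0.53202  (Δp = -0.00753)
p: 0.53202 → 0.52602  (Δp = -0.00600)
p: 0.52602 → 0.52124  (Δp = -0.00478)
p: 0.52124 → 0.51743  (Δp = -0.00381)
p: 0.51743 → 0.51439  (Δp = -0.00304)

0.514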